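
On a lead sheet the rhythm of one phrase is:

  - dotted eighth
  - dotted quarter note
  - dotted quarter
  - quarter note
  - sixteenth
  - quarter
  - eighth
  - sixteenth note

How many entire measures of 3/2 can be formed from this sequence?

One bar of 3/2 = 24 sixteenth notes.
Each duration in sixteenth notes: dotted eighth = 3; dotted quarter note = 6; dotted quarter = 6; quarter note = 4; sixteenth = 1; quarter = 4; eighth = 2; sixteenth note = 1.
Adding: 3 + 6 + 6 + 4 + 1 + 4 + 2 + 1 = 27.
27 ÷ 24 = 1 complete bar with 3 left over.

1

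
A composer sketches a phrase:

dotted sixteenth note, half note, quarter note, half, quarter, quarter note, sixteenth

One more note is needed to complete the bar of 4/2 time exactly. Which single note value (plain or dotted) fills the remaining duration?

The bar of 4/2 = 64 thirty-second notes.
Working in thirty-second notes: dotted sixteenth note = 3; half note = 16; quarter note = 8; half = 16; quarter = 8; quarter note = 8; sixteenth = 2.
Altogether 3 + 16 + 8 + 16 + 8 + 8 + 2 = 61.
Remaining: 64 − 61 = 3 thirty-second notes, which is a dotted sixteenth note.

dotted sixteenth note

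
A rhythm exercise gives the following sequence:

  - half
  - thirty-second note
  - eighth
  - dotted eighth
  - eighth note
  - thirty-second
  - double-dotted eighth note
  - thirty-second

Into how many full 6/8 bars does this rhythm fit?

One bar of 6/8 = 24 thirty-second notes.
Each duration in thirty-second notes: half = 16; thirty-second note = 1; eighth = 4; dotted eighth = 6; eighth note = 4; thirty-second = 1; double-dotted eighth note = 7; thirty-second = 1.
Total: 16 + 1 + 4 + 6 + 4 + 1 + 7 + 1 = 40.
40 ÷ 24 = 1 complete bar with 16 left over.

1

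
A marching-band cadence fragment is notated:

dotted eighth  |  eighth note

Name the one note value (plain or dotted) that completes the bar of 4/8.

The bar of 4/8 = 8 sixteenth notes.
Express everything in sixteenth notes: dotted eighth = 3; eighth note = 2.
Adding: 3 + 2 = 5.
Remaining: 8 − 5 = 3 sixteenth notes, which is a dotted eighth note.

dotted eighth note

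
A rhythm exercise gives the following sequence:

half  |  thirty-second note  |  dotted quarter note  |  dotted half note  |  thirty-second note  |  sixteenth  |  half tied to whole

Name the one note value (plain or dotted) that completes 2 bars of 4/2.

2 bars of 4/2 = 128 thirty-second notes.
In thirty-second notes: half = 16; thirty-second note = 1; dotted quarter note = 12; dotted half note = 24; thirty-second note = 1; sixteenth = 2; half tied to whole (half + whole) = 48.
Adding: 16 + 1 + 12 + 24 + 1 + 2 + 48 = 104.
Remaining: 128 − 104 = 24 thirty-second notes, which is a dotted half note.

dotted half note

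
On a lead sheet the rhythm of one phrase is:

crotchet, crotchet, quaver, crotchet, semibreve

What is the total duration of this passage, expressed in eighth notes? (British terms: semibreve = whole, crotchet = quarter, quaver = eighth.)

In eighth notes: crotchet = 2; crotchet = 2; quaver = 1; crotchet = 2; semibreve = 8.
Altogether 2 + 2 + 1 + 2 + 8 = 15 eighth notes.

15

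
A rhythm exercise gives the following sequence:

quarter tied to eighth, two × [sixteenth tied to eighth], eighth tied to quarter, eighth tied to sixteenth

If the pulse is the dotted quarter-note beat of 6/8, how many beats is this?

One dotted quarter-note beat = 6 sixteenth notes.
Each duration in sixteenth notes: quarter tied to eighth (quarter + eighth) = 6; sixteenth tied to eighth (sixteenth + eighth) = 3; sixteenth tied to eighth (sixteenth + eighth) = 3; eighth tied to quarter (eighth + quarter) = 6; eighth tied to sixteenth (eighth + sixteenth) = 3.
Adding: 6 + 3 + 3 + 6 + 3 = 21.
21 ÷ 6 = 3.5 beats.

3.5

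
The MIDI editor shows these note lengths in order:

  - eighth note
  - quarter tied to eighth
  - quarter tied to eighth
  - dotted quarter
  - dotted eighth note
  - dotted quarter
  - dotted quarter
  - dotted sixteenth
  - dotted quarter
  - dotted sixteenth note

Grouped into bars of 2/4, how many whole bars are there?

One bar of 2/4 = 16 thirty-second notes.
Working in thirty-second notes: eighth note = 4; quarter tied to eighth (quarter + eighth) = 12; quarter tied to eighth (quarter + eighth) = 12; dotted quarter = 12; dotted eighth note = 6; dotted quarter = 12; dotted quarter = 12; dotted sixteenth = 3; dotted quarter = 12; dotted sixteenth note = 3.
Total: 4 + 12 + 12 + 12 + 6 + 12 + 12 + 3 + 12 + 3 = 88.
88 ÷ 16 = 5 complete bars with 8 left over.

5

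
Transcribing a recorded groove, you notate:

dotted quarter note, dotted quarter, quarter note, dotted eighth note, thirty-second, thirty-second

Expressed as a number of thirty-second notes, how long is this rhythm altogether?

Working in thirty-second notes: dotted quarter note = 12; dotted quarter = 12; quarter note = 8; dotted eighth note = 6; thirty-second = 1; thirty-second = 1.
Total: 12 + 12 + 8 + 6 + 1 + 1 = 40 thirty-second notes.

40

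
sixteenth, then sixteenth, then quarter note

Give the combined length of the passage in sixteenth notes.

6

In sixteenth notes: sixteenth = 1; sixteenth = 1; quarter note = 4.
Altogether 1 + 1 + 4 = 6 sixteenth notes.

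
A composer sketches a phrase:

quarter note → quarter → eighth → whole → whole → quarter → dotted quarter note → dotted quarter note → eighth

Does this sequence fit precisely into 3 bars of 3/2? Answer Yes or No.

No

One bar of 3/2 = 12 eighth notes, so 3 bars = 36.
Working in eighth notes: quarter note = 2; quarter = 2; eighth = 1; whole = 8; whole = 8; quarter = 2; dotted quarter note = 3; dotted quarter note = 3; eighth = 1.
Adding: 2 + 2 + 1 + 8 + 8 + 2 + 3 + 3 + 1 = 30.
30 falls short of 36, so the answer is No.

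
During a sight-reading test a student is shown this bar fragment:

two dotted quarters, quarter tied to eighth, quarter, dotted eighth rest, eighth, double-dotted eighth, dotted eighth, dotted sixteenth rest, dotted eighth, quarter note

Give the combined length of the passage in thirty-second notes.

Convert each value to thirty-second notes: dotted quarter = 12; dotted quarter = 12; quarter tied to eighth (quarter + eighth) = 12; quarter = 8; dotted eighth rest = 6; eighth = 4; double-dotted eighth = 7; dotted eighth = 6; dotted sixteenth rest = 3; dotted eighth = 6; quarter note = 8.
Altogether 12 + 12 + 12 + 8 + 6 + 4 + 7 + 6 + 3 + 6 + 8 = 84 thirty-second notes.

84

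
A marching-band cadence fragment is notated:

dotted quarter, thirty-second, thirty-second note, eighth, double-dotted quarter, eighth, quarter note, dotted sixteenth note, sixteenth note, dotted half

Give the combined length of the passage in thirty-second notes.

73

Each duration in thirty-second notes: dotted quarter = 12; thirty-second = 1; thirty-second note = 1; eighth = 4; double-dotted quarter = 14; eighth = 4; quarter note = 8; dotted sixteenth note = 3; sixteenth note = 2; dotted half = 24.
Altogether 12 + 1 + 1 + 4 + 14 + 4 + 8 + 3 + 2 + 24 = 73 thirty-second notes.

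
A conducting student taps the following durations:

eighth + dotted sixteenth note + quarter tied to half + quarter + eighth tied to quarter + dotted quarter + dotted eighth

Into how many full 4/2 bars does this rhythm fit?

1

One bar of 4/2 = 64 thirty-second notes.
In thirty-second notes: eighth = 4; dotted sixteenth note = 3; quarter tied to half (quarter + half) = 24; quarter = 8; eighth tied to quarter (eighth + quarter) = 12; dotted quarter = 12; dotted eighth = 6.
Total: 4 + 3 + 24 + 8 + 12 + 12 + 6 = 69.
69 ÷ 64 = 1 complete bar with 5 left over.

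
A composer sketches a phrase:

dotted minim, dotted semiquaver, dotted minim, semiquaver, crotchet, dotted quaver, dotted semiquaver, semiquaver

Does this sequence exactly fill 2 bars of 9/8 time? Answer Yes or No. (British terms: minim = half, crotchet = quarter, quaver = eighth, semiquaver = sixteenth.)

Yes

One bar of 9/8 = 36 thirty-second notes, so 2 bars = 72.
Working in thirty-second notes: dotted minim = 24; dotted semiquaver = 3; dotted minim = 24; semiquaver = 2; crotchet = 8; dotted quaver = 6; dotted semiquaver = 3; semiquaver = 2.
Total: 24 + 3 + 24 + 2 + 8 + 6 + 3 + 2 = 72.
72 equals 72, so the answer is Yes.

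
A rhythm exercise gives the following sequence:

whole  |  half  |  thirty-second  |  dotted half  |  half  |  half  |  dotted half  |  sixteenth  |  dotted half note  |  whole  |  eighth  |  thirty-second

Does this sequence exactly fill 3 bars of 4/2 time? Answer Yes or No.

Yes

One bar of 4/2 = 64 thirty-second notes, so 3 bars = 192.
In thirty-second notes: whole = 32; half = 16; thirty-second = 1; dotted half = 24; half = 16; half = 16; dotted half = 24; sixteenth = 2; dotted half note = 24; whole = 32; eighth = 4; thirty-second = 1.
Adding: 32 + 16 + 1 + 24 + 16 + 16 + 24 + 2 + 24 + 32 + 4 + 1 = 192.
192 equals 192, so the answer is Yes.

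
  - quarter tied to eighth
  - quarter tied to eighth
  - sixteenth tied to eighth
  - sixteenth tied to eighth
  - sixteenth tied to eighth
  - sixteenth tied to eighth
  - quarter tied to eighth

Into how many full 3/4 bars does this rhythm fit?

One bar of 3/4 = 12 sixteenth notes.
Convert each value to sixteenth notes: quarter tied to eighth (quarter + eighth) = 6; quarter tied to eighth (quarter + eighth) = 6; sixteenth tied to eighth (sixteenth + eighth) = 3; sixteenth tied to eighth (sixteenth + eighth) = 3; sixteenth tied to eighth (sixteenth + eighth) = 3; sixteenth tied to eighth (sixteenth + eighth) = 3; quarter tied to eighth (quarter + eighth) = 6.
Sum: 6 + 6 + 3 + 3 + 3 + 3 + 6 = 30.
30 ÷ 12 = 2 complete bars with 6 left over.

2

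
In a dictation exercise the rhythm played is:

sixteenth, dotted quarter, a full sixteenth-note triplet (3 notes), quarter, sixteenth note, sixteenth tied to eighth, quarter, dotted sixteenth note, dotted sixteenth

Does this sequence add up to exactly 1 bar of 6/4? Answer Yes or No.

One bar of 6/4 = 48 thirty-second notes.
In thirty-second notes: sixteenth = 2; dotted quarter = 12; a full sixteenth-note triplet (3 notes) (three triplet sixteenths span one eighth) = 4; quarter = 8; sixteenth note = 2; sixteenth tied to eighth (sixteenth + eighth) = 6; quarter = 8; dotted sixteenth note = 3; dotted sixteenth = 3.
Total: 2 + 12 + 4 + 8 + 2 + 6 + 8 + 3 + 3 = 48.
48 equals 48, so the answer is Yes.

Yes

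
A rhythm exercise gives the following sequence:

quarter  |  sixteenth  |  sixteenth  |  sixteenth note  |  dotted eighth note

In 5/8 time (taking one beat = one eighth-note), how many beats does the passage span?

5

One eighth-note beat = 2 sixteenth notes.
Each duration in sixteenth notes: quarter = 4; sixteenth = 1; sixteenth = 1; sixteenth note = 1; dotted eighth note = 3.
Sum: 4 + 1 + 1 + 1 + 3 = 10.
10 ÷ 2 = 5 beats.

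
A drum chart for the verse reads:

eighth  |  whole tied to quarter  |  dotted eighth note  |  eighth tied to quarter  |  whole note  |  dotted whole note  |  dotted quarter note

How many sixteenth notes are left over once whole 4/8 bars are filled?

5

One bar of 4/8 = 8 sixteenth notes.
Each duration in sixteenth notes: eighth = 2; whole tied to quarter (whole + quarter) = 20; dotted eighth note = 3; eighth tied to quarter (eighth + quarter) = 6; whole note = 16; dotted whole note = 24; dotted quarter note = 6.
Total: 2 + 20 + 3 + 6 + 16 + 24 + 6 = 77.
77 ÷ 8 = 9 complete bars with 5 sixteenth notes remaining.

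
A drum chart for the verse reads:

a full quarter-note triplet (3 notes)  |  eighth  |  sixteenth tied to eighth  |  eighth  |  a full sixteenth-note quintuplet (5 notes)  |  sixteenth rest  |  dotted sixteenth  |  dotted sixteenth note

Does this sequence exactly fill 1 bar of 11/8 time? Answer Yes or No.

One bar of 11/8 = 44 thirty-second notes.
In thirty-second notes: a full quarter-note triplet (3 notes) (three triplet quarters span one half) = 16; eighth = 4; sixteenth tied to eighth (sixteenth + eighth) = 6; eighth = 4; a full sixteenth-note quintuplet (5 notes) (five quintuplet sixteenths span one quarter) = 8; sixteenth rest = 2; dotted sixteenth = 3; dotted sixteenth note = 3.
Sum: 16 + 4 + 6 + 4 + 8 + 2 + 3 + 3 = 46.
46 exceeds 44, so the answer is No.

No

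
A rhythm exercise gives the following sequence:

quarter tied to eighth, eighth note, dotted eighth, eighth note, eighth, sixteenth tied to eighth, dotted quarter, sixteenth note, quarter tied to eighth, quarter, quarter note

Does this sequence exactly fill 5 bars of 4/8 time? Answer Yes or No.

One bar of 4/8 = 8 sixteenth notes, so 5 bars = 40.
Convert each value to sixteenth notes: quarter tied to eighth (quarter + eighth) = 6; eighth note = 2; dotted eighth = 3; eighth note = 2; eighth = 2; sixteenth tied to eighth (sixteenth + eighth) = 3; dotted quarter = 6; sixteenth note = 1; quarter tied to eighth (quarter + eighth) = 6; quarter = 4; quarter note = 4.
Adding: 6 + 2 + 3 + 2 + 2 + 3 + 6 + 1 + 6 + 4 + 4 = 39.
39 falls short of 40, so the answer is No.

No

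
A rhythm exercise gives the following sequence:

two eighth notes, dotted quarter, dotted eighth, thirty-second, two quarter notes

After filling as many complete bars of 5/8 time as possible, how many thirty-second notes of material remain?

3

One bar of 5/8 = 20 thirty-second notes.
Convert each value to thirty-second notes: eighth note = 4; eighth note = 4; dotted quarter = 12; dotted eighth = 6; thirty-second = 1; quarter note = 8; quarter note = 8.
Sum: 4 + 4 + 12 + 6 + 1 + 8 + 8 = 43.
43 ÷ 20 = 2 complete bars with 3 thirty-second notes remaining.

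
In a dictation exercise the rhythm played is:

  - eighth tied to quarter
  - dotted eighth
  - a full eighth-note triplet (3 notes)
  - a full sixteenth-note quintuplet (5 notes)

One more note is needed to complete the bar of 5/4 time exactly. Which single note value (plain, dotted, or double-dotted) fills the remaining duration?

dotted eighth note

The bar of 5/4 = 20 sixteenth notes.
In sixteenth notes: eighth tied to quarter (eighth + quarter) = 6; dotted eighth = 3; a full eighth-note triplet (3 notes) (three triplet eighths span one quarter) = 4; a full sixteenth-note quintuplet (5 notes) (five quintuplet sixteenths span one quarter) = 4.
Total: 6 + 3 + 4 + 4 = 17.
Remaining: 20 − 17 = 3 sixteenth notes, which is a dotted eighth note.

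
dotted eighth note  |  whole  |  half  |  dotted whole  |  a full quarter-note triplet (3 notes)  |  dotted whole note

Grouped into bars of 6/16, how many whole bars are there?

One bar of 6/16 = 6 sixteenth notes.
In sixteenth notes: dotted eighth note = 3; whole = 16; half = 8; dotted whole = 24; a full quarter-note triplet (3 notes) (three triplet quarters span one half) = 8; dotted whole note = 24.
Altogether 3 + 16 + 8 + 24 + 8 + 24 = 83.
83 ÷ 6 = 13 complete bars with 5 left over.

13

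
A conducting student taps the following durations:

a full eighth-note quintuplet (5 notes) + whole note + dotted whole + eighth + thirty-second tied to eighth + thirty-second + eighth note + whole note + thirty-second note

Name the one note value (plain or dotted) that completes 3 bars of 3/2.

3 bars of 3/2 = 144 thirty-second notes.
Express everything in thirty-second notes: a full eighth-note quintuplet (5 notes) (five quintuplet eighths span one half) = 16; whole note = 32; dotted whole = 48; eighth = 4; thirty-second tied to eighth (thirty-second + eighth) = 5; thirty-second = 1; eighth note = 4; whole note = 32; thirty-second note = 1.
Total: 16 + 32 + 48 + 4 + 5 + 1 + 4 + 32 + 1 = 143.
Remaining: 144 − 143 = 1 thirty-second note, which is a thirty-second note.

thirty-second note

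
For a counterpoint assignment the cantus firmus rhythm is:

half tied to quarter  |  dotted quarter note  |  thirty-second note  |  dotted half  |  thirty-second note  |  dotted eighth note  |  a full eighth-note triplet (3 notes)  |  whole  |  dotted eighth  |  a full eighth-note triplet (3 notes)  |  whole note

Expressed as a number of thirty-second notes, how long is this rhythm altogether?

Each duration in thirty-second notes: half tied to quarter (half + quarter) = 24; dotted quarter note = 12; thirty-second note = 1; dotted half = 24; thirty-second note = 1; dotted eighth note = 6; a full eighth-note triplet (3 notes) (three triplet eighths span one quarter) = 8; whole = 32; dotted eighth = 6; a full eighth-note triplet (3 notes) (three triplet eighths span one quarter) = 8; whole note = 32.
Altogether 24 + 12 + 1 + 24 + 1 + 6 + 8 + 32 + 6 + 8 + 32 = 154 thirty-second notes.

154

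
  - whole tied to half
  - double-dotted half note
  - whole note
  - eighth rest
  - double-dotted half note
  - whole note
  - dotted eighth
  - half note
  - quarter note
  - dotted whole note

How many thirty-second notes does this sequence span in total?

250

Convert each value to thirty-second notes: whole tied to half (whole + half) = 48; double-dotted half note = 28; whole note = 32; eighth rest = 4; double-dotted half note = 28; whole note = 32; dotted eighth = 6; half note = 16; quarter note = 8; dotted whole note = 48.
Adding: 48 + 28 + 32 + 4 + 28 + 32 + 6 + 16 + 8 + 48 = 250 thirty-second notes.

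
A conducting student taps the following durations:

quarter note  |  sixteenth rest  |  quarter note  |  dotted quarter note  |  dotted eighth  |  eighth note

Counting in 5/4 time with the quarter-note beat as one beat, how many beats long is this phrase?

5

One quarter-note beat = 4 sixteenth notes.
In sixteenth notes: quarter note = 4; sixteenth rest = 1; quarter note = 4; dotted quarter note = 6; dotted eighth = 3; eighth note = 2.
Altogether 4 + 1 + 4 + 6 + 3 + 2 = 20.
20 ÷ 4 = 5 beats.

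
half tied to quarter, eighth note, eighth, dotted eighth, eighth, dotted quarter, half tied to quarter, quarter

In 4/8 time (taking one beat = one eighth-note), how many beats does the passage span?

21.5

One eighth-note beat = 2 sixteenth notes.
Working in sixteenth notes: half tied to quarter (half + quarter) = 12; eighth note = 2; eighth = 2; dotted eighth = 3; eighth = 2; dotted quarter = 6; half tied to quarter (half + quarter) = 12; quarter = 4.
Altogether 12 + 2 + 2 + 3 + 2 + 6 + 12 + 4 = 43.
43 ÷ 2 = 21.5 beats.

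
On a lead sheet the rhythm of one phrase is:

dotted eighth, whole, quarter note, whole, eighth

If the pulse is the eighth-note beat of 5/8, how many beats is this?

20.5

One eighth-note beat = 2 sixteenth notes.
Convert each value to sixteenth notes: dotted eighth = 3; whole = 16; quarter note = 4; whole = 16; eighth = 2.
Altogether 3 + 16 + 4 + 16 + 2 = 41.
41 ÷ 2 = 20.5 beats.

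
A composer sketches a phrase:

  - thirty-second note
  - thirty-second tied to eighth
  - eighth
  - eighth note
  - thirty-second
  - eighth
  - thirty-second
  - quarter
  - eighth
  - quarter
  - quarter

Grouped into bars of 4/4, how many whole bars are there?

1

One bar of 4/4 = 32 thirty-second notes.
Convert each value to thirty-second notes: thirty-second note = 1; thirty-second tied to eighth (thirty-second + eighth) = 5; eighth = 4; eighth note = 4; thirty-second = 1; eighth = 4; thirty-second = 1; quarter = 8; eighth = 4; quarter = 8; quarter = 8.
Altogether 1 + 5 + 4 + 4 + 1 + 4 + 1 + 8 + 4 + 8 + 8 = 48.
48 ÷ 32 = 1 complete bar with 16 left over.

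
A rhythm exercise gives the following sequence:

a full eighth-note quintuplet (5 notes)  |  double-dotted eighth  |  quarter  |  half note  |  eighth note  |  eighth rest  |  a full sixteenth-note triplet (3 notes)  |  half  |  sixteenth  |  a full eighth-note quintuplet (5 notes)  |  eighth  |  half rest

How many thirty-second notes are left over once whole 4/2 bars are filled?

49

One bar of 4/2 = 64 thirty-second notes.
Express everything in thirty-second notes: a full eighth-note quintuplet (5 notes) (five quintuplet eighths span one half) = 16; double-dotted eighth = 7; quarter = 8; half note = 16; eighth note = 4; eighth rest = 4; a full sixteenth-note triplet (3 notes) (three triplet sixteenths span one eighth) = 4; half = 16; sixteenth = 2; a full eighth-note quintuplet (5 notes) (five quintuplet eighths span one half) = 16; eighth = 4; half rest = 16.
Altogether 16 + 7 + 8 + 16 + 4 + 4 + 4 + 16 + 2 + 16 + 4 + 16 = 113.
113 ÷ 64 = 1 complete bar with 49 thirty-second notes remaining.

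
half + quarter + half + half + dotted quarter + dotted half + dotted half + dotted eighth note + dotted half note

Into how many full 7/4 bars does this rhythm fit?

2

One bar of 7/4 = 28 sixteenth notes.
Convert each value to sixteenth notes: half = 8; quarter = 4; half = 8; half = 8; dotted quarter = 6; dotted half = 12; dotted half = 12; dotted eighth note = 3; dotted half note = 12.
Altogether 8 + 4 + 8 + 8 + 6 + 12 + 12 + 3 + 12 = 73.
73 ÷ 28 = 2 complete bars with 17 left over.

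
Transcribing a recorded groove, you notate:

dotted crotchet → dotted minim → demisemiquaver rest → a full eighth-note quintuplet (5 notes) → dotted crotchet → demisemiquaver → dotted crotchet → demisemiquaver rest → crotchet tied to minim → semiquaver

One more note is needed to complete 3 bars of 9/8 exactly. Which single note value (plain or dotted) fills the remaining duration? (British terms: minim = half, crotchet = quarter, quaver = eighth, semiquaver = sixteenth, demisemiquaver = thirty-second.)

3 bars of 9/8 = 108 thirty-second notes.
Convert each value to thirty-second notes: dotted crotchet = 12; dotted minim = 24; demisemiquaver rest = 1; a full eighth-note quintuplet (5 notes) (five quintuplet eighths span one half) = 16; dotted crotchet = 12; demisemiquaver = 1; dotted crotchet = 12; demisemiquaver rest = 1; crotchet tied to minim (crotchet + minim) = 24; semiquaver = 2.
Altogether 12 + 24 + 1 + 16 + 12 + 1 + 12 + 1 + 24 + 2 = 105.
Remaining: 108 − 105 = 3 thirty-second notes, which is a dotted sixteenth note.

dotted sixteenth note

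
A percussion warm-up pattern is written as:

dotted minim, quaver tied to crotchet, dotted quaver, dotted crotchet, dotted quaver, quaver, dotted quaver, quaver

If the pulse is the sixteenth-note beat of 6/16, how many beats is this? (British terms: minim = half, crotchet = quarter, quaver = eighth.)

One sixteenth-note beat = 2 thirty-second notes.
Working in thirty-second notes: dotted minim = 24; quaver tied to crotchet (quaver + crotchet) = 12; dotted quaver = 6; dotted crotchet = 12; dotted quaver = 6; quaver = 4; dotted quaver = 6; quaver = 4.
Sum: 24 + 12 + 6 + 12 + 6 + 4 + 6 + 4 = 74.
74 ÷ 2 = 37 beats.

37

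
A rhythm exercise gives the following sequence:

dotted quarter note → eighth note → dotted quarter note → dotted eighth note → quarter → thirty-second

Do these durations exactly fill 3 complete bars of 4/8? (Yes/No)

One bar of 4/8 = 16 thirty-second notes, so 3 bars = 48.
Working in thirty-second notes: dotted quarter note = 12; eighth note = 4; dotted quarter note = 12; dotted eighth note = 6; quarter = 8; thirty-second = 1.
Altogether 12 + 4 + 12 + 6 + 8 + 1 = 43.
43 falls short of 48, so the answer is No.

No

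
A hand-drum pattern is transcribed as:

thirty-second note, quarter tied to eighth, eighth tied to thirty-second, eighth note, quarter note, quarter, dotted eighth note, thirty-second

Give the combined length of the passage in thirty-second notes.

45

In thirty-second notes: thirty-second note = 1; quarter tied to eighth (quarter + eighth) = 12; eighth tied to thirty-second (eighth + thirty-second) = 5; eighth note = 4; quarter note = 8; quarter = 8; dotted eighth note = 6; thirty-second = 1.
Sum: 1 + 12 + 5 + 4 + 8 + 8 + 6 + 1 = 45 thirty-second notes.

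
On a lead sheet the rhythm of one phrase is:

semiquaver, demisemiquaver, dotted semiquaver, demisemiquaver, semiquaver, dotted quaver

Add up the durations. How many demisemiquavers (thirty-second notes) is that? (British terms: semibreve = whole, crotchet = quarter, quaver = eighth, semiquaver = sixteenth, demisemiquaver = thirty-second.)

15

In thirty-second notes: semiquaver = 2; demisemiquaver = 1; dotted semiquaver = 3; demisemiquaver = 1; semiquaver = 2; dotted quaver = 6.
Adding: 2 + 1 + 3 + 1 + 2 + 6 = 15 thirty-second notes.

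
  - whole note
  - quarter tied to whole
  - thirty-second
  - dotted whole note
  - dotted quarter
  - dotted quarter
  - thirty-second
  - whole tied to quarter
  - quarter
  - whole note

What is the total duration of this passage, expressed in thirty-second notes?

226

In thirty-second notes: whole note = 32; quarter tied to whole (quarter + whole) = 40; thirty-second = 1; dotted whole note = 48; dotted quarter = 12; dotted quarter = 12; thirty-second = 1; whole tied to quarter (whole + quarter) = 40; quarter = 8; whole note = 32.
Total: 32 + 40 + 1 + 48 + 12 + 12 + 1 + 40 + 8 + 32 = 226 thirty-second notes.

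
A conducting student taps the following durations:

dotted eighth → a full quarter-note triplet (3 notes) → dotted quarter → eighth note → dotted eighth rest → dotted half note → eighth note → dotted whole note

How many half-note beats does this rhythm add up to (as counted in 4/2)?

One half-note beat = 8 sixteenth notes.
Express everything in sixteenth notes: dotted eighth = 3; a full quarter-note triplet (3 notes) (three triplet quarters span one half) = 8; dotted quarter = 6; eighth note = 2; dotted eighth rest = 3; dotted half note = 12; eighth note = 2; dotted whole note = 24.
Total: 3 + 8 + 6 + 2 + 3 + 12 + 2 + 24 = 60.
60 ÷ 8 = 7.5 beats.

7.5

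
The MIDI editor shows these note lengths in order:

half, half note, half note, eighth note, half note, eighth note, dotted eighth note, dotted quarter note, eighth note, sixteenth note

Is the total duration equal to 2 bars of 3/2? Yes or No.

One bar of 3/2 = 24 sixteenth notes, so 2 bars = 48.
Working in sixteenth notes: half = 8; half note = 8; half note = 8; eighth note = 2; half note = 8; eighth note = 2; dotted eighth note = 3; dotted quarter note = 6; eighth note = 2; sixteenth note = 1.
Adding: 8 + 8 + 8 + 2 + 8 + 2 + 3 + 6 + 2 + 1 = 48.
48 equals 48, so the answer is Yes.

Yes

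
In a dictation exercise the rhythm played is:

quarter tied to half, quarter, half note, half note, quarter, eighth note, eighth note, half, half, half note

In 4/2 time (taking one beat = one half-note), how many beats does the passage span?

8

One half-note beat = 4 eighth notes.
Each duration in eighth notes: quarter tied to half (quarter + half) = 6; quarter = 2; half note = 4; half note = 4; quarter = 2; eighth note = 1; eighth note = 1; half = 4; half = 4; half note = 4.
Sum: 6 + 2 + 4 + 4 + 2 + 1 + 1 + 4 + 4 + 4 = 32.
32 ÷ 4 = 8 beats.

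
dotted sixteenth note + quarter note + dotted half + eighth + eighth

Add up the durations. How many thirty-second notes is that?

43

Working in thirty-second notes: dotted sixteenth note = 3; quarter note = 8; dotted half = 24; eighth = 4; eighth = 4.
Sum: 3 + 8 + 24 + 4 + 4 = 43 thirty-second notes.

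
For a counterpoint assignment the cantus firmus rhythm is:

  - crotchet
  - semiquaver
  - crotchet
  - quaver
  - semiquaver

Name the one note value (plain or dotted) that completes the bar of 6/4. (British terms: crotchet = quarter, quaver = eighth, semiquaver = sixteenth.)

The bar of 6/4 = 24 sixteenth notes.
In sixteenth notes: crotchet = 4; semiquaver = 1; crotchet = 4; quaver = 2; semiquaver = 1.
Adding: 4 + 1 + 4 + 2 + 1 = 12.
Remaining: 24 − 12 = 12 sixteenth notes, which is a dotted half note.

dotted half note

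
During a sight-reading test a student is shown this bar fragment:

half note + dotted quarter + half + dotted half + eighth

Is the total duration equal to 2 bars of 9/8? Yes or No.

Yes

One bar of 9/8 = 9 eighth notes, so 2 bars = 18.
Convert each value to eighth notes: half note = 4; dotted quarter = 3; half = 4; dotted half = 6; eighth = 1.
Total: 4 + 3 + 4 + 6 + 1 = 18.
18 equals 18, so the answer is Yes.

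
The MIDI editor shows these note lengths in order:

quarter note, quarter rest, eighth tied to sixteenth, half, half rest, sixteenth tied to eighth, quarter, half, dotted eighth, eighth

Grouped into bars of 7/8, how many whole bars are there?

3

One bar of 7/8 = 14 sixteenth notes.
In sixteenth notes: quarter note = 4; quarter rest = 4; eighth tied to sixteenth (eighth + sixteenth) = 3; half = 8; half rest = 8; sixteenth tied to eighth (sixteenth + eighth) = 3; quarter = 4; half = 8; dotted eighth = 3; eighth = 2.
Altogether 4 + 4 + 3 + 8 + 8 + 3 + 4 + 8 + 3 + 2 = 47.
47 ÷ 14 = 3 complete bars with 5 left over.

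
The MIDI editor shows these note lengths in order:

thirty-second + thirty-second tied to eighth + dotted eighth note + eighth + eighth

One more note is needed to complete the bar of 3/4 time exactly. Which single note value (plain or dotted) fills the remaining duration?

The bar of 3/4 = 24 thirty-second notes.
Working in thirty-second notes: thirty-second = 1; thirty-second tied to eighth (thirty-second + eighth) = 5; dotted eighth note = 6; eighth = 4; eighth = 4.
Altogether 1 + 5 + 6 + 4 + 4 = 20.
Remaining: 24 − 20 = 4 thirty-second notes, which is a eighth note.

eighth note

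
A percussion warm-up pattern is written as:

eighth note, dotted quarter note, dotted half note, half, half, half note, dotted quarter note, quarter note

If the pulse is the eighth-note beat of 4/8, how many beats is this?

27

One eighth-note beat = 2 sixteenth notes.
In sixteenth notes: eighth note = 2; dotted quarter note = 6; dotted half note = 12; half = 8; half = 8; half note = 8; dotted quarter note = 6; quarter note = 4.
Total: 2 + 6 + 12 + 8 + 8 + 8 + 6 + 4 = 54.
54 ÷ 2 = 27 beats.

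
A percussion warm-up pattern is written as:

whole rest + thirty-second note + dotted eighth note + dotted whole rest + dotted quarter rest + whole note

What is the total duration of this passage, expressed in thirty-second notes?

Working in thirty-second notes: whole rest = 32; thirty-second note = 1; dotted eighth note = 6; dotted whole rest = 48; dotted quarter rest = 12; whole note = 32.
Adding: 32 + 1 + 6 + 48 + 12 + 32 = 131 thirty-second notes.

131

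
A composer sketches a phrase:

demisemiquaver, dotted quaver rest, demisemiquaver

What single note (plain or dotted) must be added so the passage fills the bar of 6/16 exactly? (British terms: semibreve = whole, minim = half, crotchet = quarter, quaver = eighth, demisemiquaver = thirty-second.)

eighth note

The bar of 6/16 = 12 thirty-second notes.
Each duration in thirty-second notes: demisemiquaver = 1; dotted quaver rest = 6; demisemiquaver = 1.
Adding: 1 + 6 + 1 = 8.
Remaining: 12 − 8 = 4 thirty-second notes, which is a eighth note.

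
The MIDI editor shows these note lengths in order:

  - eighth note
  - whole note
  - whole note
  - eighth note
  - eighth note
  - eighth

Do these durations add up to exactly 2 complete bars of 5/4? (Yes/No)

Yes

One bar of 5/4 = 10 eighth notes, so 2 bars = 20.
Express everything in eighth notes: eighth note = 1; whole note = 8; whole note = 8; eighth note = 1; eighth note = 1; eighth = 1.
Adding: 1 + 8 + 8 + 1 + 1 + 1 = 20.
20 equals 20, so the answer is Yes.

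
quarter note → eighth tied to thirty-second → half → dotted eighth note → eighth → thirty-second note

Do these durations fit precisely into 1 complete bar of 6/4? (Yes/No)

One bar of 6/4 = 48 thirty-second notes.
Each duration in thirty-second notes: quarter note = 8; eighth tied to thirty-second (eighth + thirty-second) = 5; half = 16; dotted eighth note = 6; eighth = 4; thirty-second note = 1.
Altogether 8 + 5 + 16 + 6 + 4 + 1 = 40.
40 falls short of 48, so the answer is No.

No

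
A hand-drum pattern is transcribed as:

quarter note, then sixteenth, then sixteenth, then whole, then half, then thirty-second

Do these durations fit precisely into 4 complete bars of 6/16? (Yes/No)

One bar of 6/16 = 12 thirty-second notes, so 4 bars = 48.
Express everything in thirty-second notes: quarter note = 8; sixteenth = 2; sixteenth = 2; whole = 32; half = 16; thirty-second = 1.
Sum: 8 + 2 + 2 + 32 + 16 + 1 = 61.
61 exceeds 48, so the answer is No.

No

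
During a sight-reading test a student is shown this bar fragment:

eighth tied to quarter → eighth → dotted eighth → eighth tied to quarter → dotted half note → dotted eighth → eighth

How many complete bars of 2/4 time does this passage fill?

4

One bar of 2/4 = 8 sixteenth notes.
Each duration in sixteenth notes: eighth tied to quarter (eighth + quarter) = 6; eighth = 2; dotted eighth = 3; eighth tied to quarter (eighth + quarter) = 6; dotted half note = 12; dotted eighth = 3; eighth = 2.
Altogether 6 + 2 + 3 + 6 + 12 + 3 + 2 = 34.
34 ÷ 8 = 4 complete bars with 2 left over.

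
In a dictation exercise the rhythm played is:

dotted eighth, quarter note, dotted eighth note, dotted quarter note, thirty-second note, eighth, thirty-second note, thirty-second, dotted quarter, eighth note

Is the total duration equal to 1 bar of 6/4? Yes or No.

One bar of 6/4 = 48 thirty-second notes.
Express everything in thirty-second notes: dotted eighth = 6; quarter note = 8; dotted eighth note = 6; dotted quarter note = 12; thirty-second note = 1; eighth = 4; thirty-second note = 1; thirty-second = 1; dotted quarter = 12; eighth note = 4.
Sum: 6 + 8 + 6 + 12 + 1 + 4 + 1 + 1 + 12 + 4 = 55.
55 exceeds 48, so the answer is No.

No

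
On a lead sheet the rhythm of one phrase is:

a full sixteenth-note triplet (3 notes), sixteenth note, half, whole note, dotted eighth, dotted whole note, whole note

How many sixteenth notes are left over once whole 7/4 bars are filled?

14

One bar of 7/4 = 28 sixteenth notes.
Express everything in sixteenth notes: a full sixteenth-note triplet (3 notes) (three triplet sixteenths span one eighth) = 2; sixteenth note = 1; half = 8; whole note = 16; dotted eighth = 3; dotted whole note = 24; whole note = 16.
Altogether 2 + 1 + 8 + 16 + 3 + 24 + 16 = 70.
70 ÷ 28 = 2 complete bars with 14 sixteenth notes remaining.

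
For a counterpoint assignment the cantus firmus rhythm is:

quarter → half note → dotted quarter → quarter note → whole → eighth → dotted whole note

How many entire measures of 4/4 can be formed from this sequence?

4

One bar of 4/4 = 8 eighth notes.
Express everything in eighth notes: quarter = 2; half note = 4; dotted quarter = 3; quarter note = 2; whole = 8; eighth = 1; dotted whole note = 12.
Adding: 2 + 4 + 3 + 2 + 8 + 1 + 12 = 32.
32 ÷ 8 = 4 complete bars with 0 left over.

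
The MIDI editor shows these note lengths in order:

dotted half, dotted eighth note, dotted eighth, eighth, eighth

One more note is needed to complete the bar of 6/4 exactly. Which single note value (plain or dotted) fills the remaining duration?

eighth note

The bar of 6/4 = 24 sixteenth notes.
Working in sixteenth notes: dotted half = 12; dotted eighth note = 3; dotted eighth = 3; eighth = 2; eighth = 2.
Adding: 12 + 3 + 3 + 2 + 2 = 22.
Remaining: 24 − 22 = 2 sixteenth notes, which is a eighth note.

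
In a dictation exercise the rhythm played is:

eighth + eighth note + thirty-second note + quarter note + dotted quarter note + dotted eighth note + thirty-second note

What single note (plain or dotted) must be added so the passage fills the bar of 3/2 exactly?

dotted quarter note

The bar of 3/2 = 48 thirty-second notes.
Express everything in thirty-second notes: eighth = 4; eighth note = 4; thirty-second note = 1; quarter note = 8; dotted quarter note = 12; dotted eighth note = 6; thirty-second note = 1.
Total: 4 + 4 + 1 + 8 + 12 + 6 + 1 = 36.
Remaining: 48 − 36 = 12 thirty-second notes, which is a dotted quarter note.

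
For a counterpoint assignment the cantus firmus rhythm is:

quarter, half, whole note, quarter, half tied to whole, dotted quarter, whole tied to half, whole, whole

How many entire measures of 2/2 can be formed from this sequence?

One bar of 2/2 = 8 eighth notes.
Each duration in eighth notes: quarter = 2; half = 4; whole note = 8; quarter = 2; half tied to whole (half + whole) = 12; dotted quarter = 3; whole tied to half (whole + half) = 12; whole = 8; whole = 8.
Sum: 2 + 4 + 8 + 2 + 12 + 3 + 12 + 8 + 8 = 59.
59 ÷ 8 = 7 complete bars with 3 left over.

7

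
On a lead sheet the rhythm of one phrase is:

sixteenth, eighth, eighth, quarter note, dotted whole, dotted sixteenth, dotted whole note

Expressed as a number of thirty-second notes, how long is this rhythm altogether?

Express everything in thirty-second notes: sixteenth = 2; eighth = 4; eighth = 4; quarter note = 8; dotted whole = 48; dotted sixteenth = 3; dotted whole note = 48.
Sum: 2 + 4 + 4 + 8 + 48 + 3 + 48 = 117 thirty-second notes.

117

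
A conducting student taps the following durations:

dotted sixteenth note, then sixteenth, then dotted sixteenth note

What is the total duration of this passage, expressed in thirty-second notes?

Working in thirty-second notes: dotted sixteenth note = 3; sixteenth = 2; dotted sixteenth note = 3.
Adding: 3 + 2 + 3 = 8 thirty-second notes.

8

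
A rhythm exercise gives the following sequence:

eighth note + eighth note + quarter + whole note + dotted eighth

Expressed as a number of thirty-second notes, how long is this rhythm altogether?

54

Convert each value to thirty-second notes: eighth note = 4; eighth note = 4; quarter = 8; whole note = 32; dotted eighth = 6.
Sum: 4 + 4 + 8 + 32 + 6 = 54 thirty-second notes.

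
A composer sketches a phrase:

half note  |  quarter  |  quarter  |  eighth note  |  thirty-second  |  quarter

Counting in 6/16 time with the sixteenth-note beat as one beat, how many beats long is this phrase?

One sixteenth-note beat = 2 thirty-second notes.
In thirty-second notes: half note = 16; quarter = 8; quarter = 8; eighth note = 4; thirty-second = 1; quarter = 8.
Adding: 16 + 8 + 8 + 4 + 1 + 8 = 45.
45 ÷ 2 = 22.5 beats.

22.5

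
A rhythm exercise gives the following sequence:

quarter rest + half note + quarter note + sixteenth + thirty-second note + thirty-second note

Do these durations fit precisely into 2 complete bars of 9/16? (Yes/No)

Yes

One bar of 9/16 = 18 thirty-second notes, so 2 bars = 36.
Express everything in thirty-second notes: quarter rest = 8; half note = 16; quarter note = 8; sixteenth = 2; thirty-second note = 1; thirty-second note = 1.
Sum: 8 + 16 + 8 + 2 + 1 + 1 = 36.
36 equals 36, so the answer is Yes.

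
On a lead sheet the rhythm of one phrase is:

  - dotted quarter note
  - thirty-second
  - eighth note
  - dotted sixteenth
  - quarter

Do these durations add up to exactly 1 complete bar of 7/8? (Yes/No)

Yes

One bar of 7/8 = 28 thirty-second notes.
Express everything in thirty-second notes: dotted quarter note = 12; thirty-second = 1; eighth note = 4; dotted sixteenth = 3; quarter = 8.
Adding: 12 + 1 + 4 + 3 + 8 = 28.
28 equals 28, so the answer is Yes.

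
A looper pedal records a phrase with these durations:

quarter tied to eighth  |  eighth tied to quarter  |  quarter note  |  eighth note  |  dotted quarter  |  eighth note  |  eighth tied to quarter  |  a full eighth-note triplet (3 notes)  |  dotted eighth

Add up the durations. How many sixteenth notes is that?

39

Convert each value to sixteenth notes: quarter tied to eighth (quarter + eighth) = 6; eighth tied to quarter (eighth + quarter) = 6; quarter note = 4; eighth note = 2; dotted quarter = 6; eighth note = 2; eighth tied to quarter (eighth + quarter) = 6; a full eighth-note triplet (3 notes) (three triplet eighths span one quarter) = 4; dotted eighth = 3.
Sum: 6 + 6 + 4 + 2 + 6 + 2 + 6 + 4 + 3 = 39 sixteenth notes.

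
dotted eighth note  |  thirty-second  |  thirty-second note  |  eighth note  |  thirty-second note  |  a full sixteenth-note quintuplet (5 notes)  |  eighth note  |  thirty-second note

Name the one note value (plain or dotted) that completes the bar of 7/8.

The bar of 7/8 = 28 thirty-second notes.
In thirty-second notes: dotted eighth note = 6; thirty-second = 1; thirty-second note = 1; eighth note = 4; thirty-second note = 1; a full sixteenth-note quintuplet (5 notes) (five quintuplet sixteenths span one quarter) = 8; eighth note = 4; thirty-second note = 1.
Sum: 6 + 1 + 1 + 4 + 1 + 8 + 4 + 1 = 26.
Remaining: 28 − 26 = 2 thirty-second notes, which is a sixteenth note.

sixteenth note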